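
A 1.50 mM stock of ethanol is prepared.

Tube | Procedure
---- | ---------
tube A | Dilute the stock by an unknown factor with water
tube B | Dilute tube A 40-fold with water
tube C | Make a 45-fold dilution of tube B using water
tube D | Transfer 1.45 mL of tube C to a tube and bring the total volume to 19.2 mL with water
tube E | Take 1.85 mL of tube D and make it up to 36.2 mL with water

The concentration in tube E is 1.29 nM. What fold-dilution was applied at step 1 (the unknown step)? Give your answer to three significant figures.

2.49-fold

Step 1: unknown factor x
Step 2: 40-fold → factor 40
Step 3: 45-fold → factor 45
Step 4: 1.45 mL brought to 19.2 mL → factor 19.2/1.45 = 13.241
Step 5: 1.85 mL brought to 36.2 mL → factor 36.2/1.85 = 19.568
Product of known-step factors = 4.6638 × 10^5
Overall factor = 1.50 mM / (1.29 nM) = 1.1628 × 10^6
x = 1.1628 × 10^6 / 4.6638 × 10^5 = 2.49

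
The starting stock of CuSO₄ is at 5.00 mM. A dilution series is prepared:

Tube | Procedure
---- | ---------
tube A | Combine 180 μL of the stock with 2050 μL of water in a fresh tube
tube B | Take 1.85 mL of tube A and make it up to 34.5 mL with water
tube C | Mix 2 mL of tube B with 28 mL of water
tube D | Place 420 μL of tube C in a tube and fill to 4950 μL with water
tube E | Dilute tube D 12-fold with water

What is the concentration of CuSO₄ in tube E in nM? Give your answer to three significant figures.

10.2 nM

Step 1: 180 μL + 2050 μL = 2230 μL total → factor 2230/180 = 12.389
Step 2: 1.85 mL brought to 34.5 mL → factor 34.5/1.85 = 18.649
Step 3: 2 mL + 28 mL = 30 mL total → factor 30/2 = 15
Step 4: 420 μL brought to 4950 μL → factor 4950/420 = 11.786
Step 5: 12-fold → factor 12
Overall dilution factor = 12.389 × 18.649 × 15 × 11.786 × 12 = 4.9013 × 10^5
Final = 5.00 mM / 4.9013 × 10^5 = 1.020 × 10^-5 mM = 10.2 nM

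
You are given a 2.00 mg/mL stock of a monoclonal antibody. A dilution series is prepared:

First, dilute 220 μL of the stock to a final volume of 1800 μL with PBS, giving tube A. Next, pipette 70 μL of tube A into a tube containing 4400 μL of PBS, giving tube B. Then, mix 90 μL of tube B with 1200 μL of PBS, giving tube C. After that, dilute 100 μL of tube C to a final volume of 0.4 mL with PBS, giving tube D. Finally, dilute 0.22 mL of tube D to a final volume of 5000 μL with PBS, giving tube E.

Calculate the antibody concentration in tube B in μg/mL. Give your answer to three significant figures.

3.83 μg/mL

Step 1: 220 μL brought to 1800 μL → factor 1800/220 = 8.1818
Step 2: 70 μL + 4400 μL = 4470 μL total → factor 4470/70 = 63.857
Dilution factor through tube B = 8.1818 × 63.857 = 522.47
[tube B] = 2.00 mg/mL / 522.47 = 0.003828 mg/mL = 3.83 μg/mL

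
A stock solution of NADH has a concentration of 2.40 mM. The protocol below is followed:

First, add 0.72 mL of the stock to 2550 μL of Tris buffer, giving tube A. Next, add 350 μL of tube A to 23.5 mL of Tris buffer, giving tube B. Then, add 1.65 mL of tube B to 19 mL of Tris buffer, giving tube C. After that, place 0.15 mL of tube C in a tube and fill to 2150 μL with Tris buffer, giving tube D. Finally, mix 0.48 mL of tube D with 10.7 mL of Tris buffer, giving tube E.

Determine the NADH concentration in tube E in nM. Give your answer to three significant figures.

Step 1: 0.72 mL + 2550 μL = 3.27 mL total → factor 3.27/0.72 = 4.5417
Step 2: 350 μL + 23.5 mL = 23850 μL total → factor 23850/350 = 68.143
Step 3: 1.65 mL + 19 mL = 20.65 mL total → factor 20.65/1.65 = 12.515
Step 4: 0.15 mL brought to 2150 μL → factor 2.15/0.15 = 14.333
Step 5: 0.48 mL + 10.7 mL = 11.18 mL total → factor 11.18/0.48 = 23.292
Overall dilution factor = 4.5417 × 68.143 × 12.515 × 14.333 × 23.292 = 1.2931 × 10^6
Final = 2.40 mM / 1.2931 × 10^6 = 1.856 × 10^-6 mM = 1.86 nM

1.86 nM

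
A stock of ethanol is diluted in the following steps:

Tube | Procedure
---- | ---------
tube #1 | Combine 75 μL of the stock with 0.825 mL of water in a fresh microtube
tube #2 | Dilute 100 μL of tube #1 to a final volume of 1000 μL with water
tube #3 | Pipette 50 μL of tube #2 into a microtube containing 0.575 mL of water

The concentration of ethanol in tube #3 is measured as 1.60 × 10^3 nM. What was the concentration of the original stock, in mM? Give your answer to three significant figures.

2.40 mM

Step 1: 75 μL + 0.825 mL = 900 μL total → factor 900/75 = 12
Step 2: 100 μL brought to 1000 μL → factor 1000/100 = 10
Step 3: 50 μL + 0.575 mL = 625 μL total → factor 625/50 = 12.5
Overall dilution factor = 12 × 10 × 12.5 = 1500
Stock = 1.60 × 10^3 nM × 1500 = 2.400 × 10^6 nM = 2.40 mM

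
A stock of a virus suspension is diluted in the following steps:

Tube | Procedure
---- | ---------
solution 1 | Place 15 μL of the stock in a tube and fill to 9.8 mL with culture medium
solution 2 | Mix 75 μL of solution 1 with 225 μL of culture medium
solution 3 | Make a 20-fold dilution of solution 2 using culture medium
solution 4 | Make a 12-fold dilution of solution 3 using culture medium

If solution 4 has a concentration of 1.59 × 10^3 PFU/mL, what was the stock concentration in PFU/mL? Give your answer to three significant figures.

Step 1: 15 μL brought to 9.8 mL → factor 9800/15 = 653.33
Step 2: 75 μL + 225 μL = 300 μL total → factor 300/75 = 4
Step 3: 20-fold → factor 20
Step 4: 12-fold → factor 12
Overall dilution factor = 653.33 × 4 × 20 × 12 = 6.272 × 10^5
Stock = 1.59 × 10^3 PFU/mL × 6.272 × 10^5 = 9.97 × 10^8 PFU/mL

9.97 × 10^8 PFU/mL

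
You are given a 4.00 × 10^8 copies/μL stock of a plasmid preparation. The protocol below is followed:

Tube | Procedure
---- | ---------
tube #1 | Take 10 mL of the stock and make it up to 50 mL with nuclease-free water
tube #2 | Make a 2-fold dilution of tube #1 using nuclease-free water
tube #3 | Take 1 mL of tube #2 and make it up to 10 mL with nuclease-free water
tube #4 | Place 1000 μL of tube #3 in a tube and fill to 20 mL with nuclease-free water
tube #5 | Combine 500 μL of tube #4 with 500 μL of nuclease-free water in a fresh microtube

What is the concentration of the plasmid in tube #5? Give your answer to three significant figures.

1.00 × 10^5 copies/μL

Step 1: 10 mL brought to 50 mL → factor 50/10 = 5
Step 2: 2-fold → factor 2
Step 3: 1 mL brought to 10 mL → factor 10/1 = 10
Step 4: 1000 μL brought to 20 mL → factor 20000/1000 = 20
Step 5: 500 μL + 500 μL = 1000 μL total → factor 1000/500 = 2
Overall dilution factor = 5 × 2 × 10 × 20 × 2 = 4000
Final = 4.00 × 10^8 copies/μL / 4000 = 1.00 × 10^5 copies/μL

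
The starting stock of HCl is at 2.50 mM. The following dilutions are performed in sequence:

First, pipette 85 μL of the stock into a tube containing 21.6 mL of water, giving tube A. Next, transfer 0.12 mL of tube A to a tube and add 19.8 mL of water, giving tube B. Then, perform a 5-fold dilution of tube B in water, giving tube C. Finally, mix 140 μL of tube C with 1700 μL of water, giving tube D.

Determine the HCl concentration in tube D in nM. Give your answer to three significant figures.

Step 1: 85 μL + 21.6 mL = 21685 μL total → factor 21685/85 = 255.12
Step 2: 0.12 mL + 19.8 mL = 19.92 mL total → factor 19.92/0.12 = 166
Step 3: 5-fold → factor 5
Step 4: 140 μL + 1700 μL = 1840 μL total → factor 1840/140 = 13.143
Overall dilution factor = 255.12 × 166 × 5 × 13.143 = 2.783 × 10^6
Final = 2.50 mM / 2.783 × 10^6 = 8.983 × 10^-7 mM = 0.898 nM

0.898 nM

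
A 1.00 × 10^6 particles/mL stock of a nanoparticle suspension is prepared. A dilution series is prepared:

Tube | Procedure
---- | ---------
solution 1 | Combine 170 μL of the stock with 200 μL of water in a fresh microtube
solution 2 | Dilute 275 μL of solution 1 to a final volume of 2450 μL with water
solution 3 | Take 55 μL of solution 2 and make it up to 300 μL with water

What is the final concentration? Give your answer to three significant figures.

9.45 × 10^3 particles/mL

Step 1: 170 μL + 200 μL = 370 μL total → factor 370/170 = 2.1765
Step 2: 275 μL brought to 2450 μL → factor 2450/275 = 8.9091
Step 3: 55 μL brought to 300 μL → factor 300/55 = 5.4545
Overall dilution factor = 2.1765 × 8.9091 × 5.4545 = 105.77
Final = 1.00 × 10^6 particles/mL / 105.77 = 9.45 × 10^3 particles/mL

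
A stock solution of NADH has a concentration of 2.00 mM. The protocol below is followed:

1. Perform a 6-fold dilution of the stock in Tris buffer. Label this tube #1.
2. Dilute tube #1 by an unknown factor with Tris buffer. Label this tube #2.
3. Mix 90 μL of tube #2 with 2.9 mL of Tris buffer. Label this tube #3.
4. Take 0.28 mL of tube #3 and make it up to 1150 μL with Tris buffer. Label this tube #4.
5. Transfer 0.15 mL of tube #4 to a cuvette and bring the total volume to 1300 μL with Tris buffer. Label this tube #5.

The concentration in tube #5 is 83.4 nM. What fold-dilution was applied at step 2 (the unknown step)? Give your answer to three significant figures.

3.38-fold

Step 1: 6-fold → factor 6
Step 2: unknown factor x
Step 3: 90 μL + 2.9 mL = 2990 μL total → factor 2990/90 = 33.222
Step 4: 0.28 mL brought to 1150 μL → factor 1.15/0.28 = 4.1071
Step 5: 0.15 mL brought to 1300 μL → factor 1.3/0.15 = 8.6667
Product of known-step factors = 7095.3
Overall factor = 2.00 mM / (83.4 nM) = 23981
x = 23981 / 7095.3 = 3.38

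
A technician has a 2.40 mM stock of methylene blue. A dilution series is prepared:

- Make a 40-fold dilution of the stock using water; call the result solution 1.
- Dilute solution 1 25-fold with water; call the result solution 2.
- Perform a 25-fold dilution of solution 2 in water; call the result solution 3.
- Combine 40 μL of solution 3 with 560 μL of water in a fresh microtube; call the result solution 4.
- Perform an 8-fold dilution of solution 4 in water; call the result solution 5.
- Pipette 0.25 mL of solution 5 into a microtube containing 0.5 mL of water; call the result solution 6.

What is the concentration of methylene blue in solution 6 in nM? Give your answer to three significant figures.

Step 1: 40-fold → factor 40
Step 2: 25-fold → factor 25
Step 3: 25-fold → factor 25
Step 4: 40 μL + 560 μL = 600 μL total → factor 600/40 = 15
Step 5: 8-fold → factor 8
Step 6: 0.25 mL + 0.5 mL = 0.75 mL total → factor 0.75/0.25 = 3
Overall dilution factor = 40 × 25 × 25 × 15 × 8 × 3 = 9 × 10^6
Final = 2.40 mM / 9 × 10^6 = 2.667 × 10^-7 mM = 0.267 nM

0.267 nM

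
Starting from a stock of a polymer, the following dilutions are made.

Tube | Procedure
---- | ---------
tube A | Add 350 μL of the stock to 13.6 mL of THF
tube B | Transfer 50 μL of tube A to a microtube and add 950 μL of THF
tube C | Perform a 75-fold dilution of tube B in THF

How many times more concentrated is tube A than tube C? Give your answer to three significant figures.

1.50 × 10^3

Step 1: 350 μL + 13.6 mL = 13950 μL total → factor 13950/350 = 39.857
Step 2: 50 μL + 950 μL = 1000 μL total → factor 1000/50 = 20
Step 3: 75-fold → factor 75
Dilution factor to tube A = 39.857; to tube C = 59786
[tube A]/[tube C] = (factor to tube C)/(factor to tube A) = 59786/39.857 = 1.50 × 10^3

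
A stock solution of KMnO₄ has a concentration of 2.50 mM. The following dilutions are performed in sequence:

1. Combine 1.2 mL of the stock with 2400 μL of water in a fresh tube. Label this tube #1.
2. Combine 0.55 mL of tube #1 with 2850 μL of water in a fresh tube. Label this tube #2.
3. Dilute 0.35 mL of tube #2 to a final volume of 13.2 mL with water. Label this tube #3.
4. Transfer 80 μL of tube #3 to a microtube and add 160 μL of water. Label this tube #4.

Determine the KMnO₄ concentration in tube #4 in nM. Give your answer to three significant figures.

Step 1: 1.2 mL + 2400 μL = 3.6 mL total → factor 3.6/1.2 = 3
Step 2: 0.55 mL + 2850 μL = 3.4 mL total → factor 3.4/0.55 = 6.1818
Step 3: 0.35 mL brought to 13.2 mL → factor 13.2/0.35 = 37.714
Step 4: 80 μL + 160 μL = 240 μL total → factor 240/80 = 3
Overall dilution factor = 3 × 6.1818 × 37.714 × 3 = 2098.3
Final = 2.50 mM / 2098.3 = 0.001191 mM = 1.19 × 10^3 nM

1.19 × 10^3 nM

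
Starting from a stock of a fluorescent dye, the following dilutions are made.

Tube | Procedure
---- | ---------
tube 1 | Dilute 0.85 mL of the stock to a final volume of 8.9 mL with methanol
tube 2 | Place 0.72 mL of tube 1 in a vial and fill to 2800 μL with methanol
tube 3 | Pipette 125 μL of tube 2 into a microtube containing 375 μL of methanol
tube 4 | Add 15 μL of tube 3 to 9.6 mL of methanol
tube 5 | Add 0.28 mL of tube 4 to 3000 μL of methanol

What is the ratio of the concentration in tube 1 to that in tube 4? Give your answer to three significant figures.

9.97 × 10^3

Step 1: 0.85 mL brought to 8.9 mL → factor 8.9/0.85 = 10.471
Step 2: 0.72 mL brought to 2800 μL → factor 2.8/0.72 = 3.8889
Step 3: 125 μL + 375 μL = 500 μL total → factor 500/125 = 4
Step 4: 15 μL + 9.6 mL = 9615 μL total → factor 9615/15 = 641
Dilution factor to tube 1 = 10.471; to tube 4 = 1.044 × 10^5
[tube 1]/[tube 4] = (factor to tube 4)/(factor to tube 1) = 1.044 × 10^5/10.471 = 9.97 × 10^3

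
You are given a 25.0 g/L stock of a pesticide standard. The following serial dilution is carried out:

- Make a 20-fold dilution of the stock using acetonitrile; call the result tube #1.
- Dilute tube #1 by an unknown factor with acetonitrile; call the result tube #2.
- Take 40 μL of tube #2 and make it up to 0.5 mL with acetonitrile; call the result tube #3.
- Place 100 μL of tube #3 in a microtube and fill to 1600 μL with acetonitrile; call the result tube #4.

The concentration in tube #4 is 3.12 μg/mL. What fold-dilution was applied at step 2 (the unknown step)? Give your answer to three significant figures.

Step 1: 20-fold → factor 20
Step 2: unknown factor x
Step 3: 40 μL brought to 0.5 mL → factor 500/40 = 12.5
Step 4: 100 μL brought to 1600 μL → factor 1600/100 = 16
Product of known-step factors = 4000
Overall factor = 25.0 g/L / (3.12 μg/mL) = 8012.8
x = 8012.8 / 4000 = 2.00

2.00-fold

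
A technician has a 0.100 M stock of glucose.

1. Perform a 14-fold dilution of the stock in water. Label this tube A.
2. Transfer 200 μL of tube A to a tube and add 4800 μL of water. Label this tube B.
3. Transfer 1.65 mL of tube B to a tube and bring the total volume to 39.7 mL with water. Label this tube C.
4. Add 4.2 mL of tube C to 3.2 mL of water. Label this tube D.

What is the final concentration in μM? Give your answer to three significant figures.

Step 1: 14-fold → factor 14
Step 2: 200 μL + 4800 μL = 5000 μL total → factor 5000/200 = 25
Step 3: 1.65 mL brought to 39.7 mL → factor 39.7/1.65 = 24.061
Step 4: 4.2 mL + 3.2 mL = 7.4 mL total → factor 7.4/4.2 = 1.7619
Overall dilution factor = 14 × 25 × 24.061 × 1.7619 = 14837
Final = 0.100 M / 14837 = 6.740 × 10^-6 M = 6.74 μM

6.74 μM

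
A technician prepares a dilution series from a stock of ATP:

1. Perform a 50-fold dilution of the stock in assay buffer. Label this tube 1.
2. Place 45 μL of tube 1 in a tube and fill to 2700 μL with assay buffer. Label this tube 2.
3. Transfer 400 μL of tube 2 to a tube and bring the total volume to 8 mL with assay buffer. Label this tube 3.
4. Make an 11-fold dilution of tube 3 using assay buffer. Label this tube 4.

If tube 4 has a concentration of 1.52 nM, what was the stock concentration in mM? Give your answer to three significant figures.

Step 1: 50-fold → factor 50
Step 2: 45 μL brought to 2700 μL → factor 2700/45 = 60
Step 3: 400 μL brought to 8 mL → factor 8000/400 = 20
Step 4: 11-fold → factor 11
Overall dilution factor = 50 × 60 × 20 × 11 = 6.6 × 10^5
Stock = 1.52 nM × 6.6 × 10^5 = 1.003 × 10^6 nM = 1.00 mM

1.00 mM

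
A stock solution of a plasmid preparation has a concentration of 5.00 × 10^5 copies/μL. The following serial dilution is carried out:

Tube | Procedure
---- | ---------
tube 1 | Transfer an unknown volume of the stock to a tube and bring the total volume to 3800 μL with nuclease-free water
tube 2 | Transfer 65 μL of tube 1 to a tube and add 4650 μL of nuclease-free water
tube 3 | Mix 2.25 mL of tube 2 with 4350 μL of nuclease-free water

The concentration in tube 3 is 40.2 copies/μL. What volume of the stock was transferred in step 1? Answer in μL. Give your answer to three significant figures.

Step 1: v brought to 3800 μL → factor = 3800 μL/v
Step 2: 65 μL + 4650 μL = 4715 μL total → factor 4715/65 = 72.538
Step 3: 2.25 mL + 4350 μL = 6.6 mL total → factor 6.6/2.25 = 2.9333
Product of known-step factors = 212.78
Overall factor = 5.00 × 10^5 copies/μL / (40.2 copies/μL) = 12438
Step-1 factor = 12438 / 212.78 = 58.454
v = 3800 μL / 58.454 = 65.0 μL

65.0 μL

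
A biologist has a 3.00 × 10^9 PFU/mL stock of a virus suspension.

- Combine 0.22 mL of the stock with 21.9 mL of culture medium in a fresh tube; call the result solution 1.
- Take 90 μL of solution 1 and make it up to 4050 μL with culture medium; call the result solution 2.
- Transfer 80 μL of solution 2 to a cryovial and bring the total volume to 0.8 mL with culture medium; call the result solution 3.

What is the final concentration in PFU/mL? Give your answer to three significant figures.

Step 1: 0.22 mL + 21.9 mL = 22.12 mL total → factor 22.12/0.22 = 100.55
Step 2: 90 μL brought to 4050 μL → factor 4050/90 = 45
Step 3: 80 μL brought to 0.8 mL → factor 800/80 = 10
Overall dilution factor = 100.55 × 45 × 10 = 45245
Final = 3.00 × 10^9 PFU/mL / 45245 = 6.63 × 10^4 PFU/mL

6.63 × 10^4 PFU/mL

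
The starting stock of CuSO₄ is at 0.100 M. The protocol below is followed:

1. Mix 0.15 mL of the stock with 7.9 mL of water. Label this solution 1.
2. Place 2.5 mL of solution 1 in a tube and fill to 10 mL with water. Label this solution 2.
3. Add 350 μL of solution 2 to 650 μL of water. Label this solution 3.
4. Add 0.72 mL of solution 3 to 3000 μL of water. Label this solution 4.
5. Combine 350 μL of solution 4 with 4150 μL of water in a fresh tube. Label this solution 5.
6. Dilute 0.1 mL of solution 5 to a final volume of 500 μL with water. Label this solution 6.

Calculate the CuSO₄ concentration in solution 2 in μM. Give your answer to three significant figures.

Step 1: 0.15 mL + 7.9 mL = 8.05 mL total → factor 8.05/0.15 = 53.667
Step 2: 2.5 mL brought to 10 mL → factor 10/2.5 = 4
Dilution factor through solution 2 = 53.667 × 4 = 214.67
[solution 2] = 0.100 M / 214.67 = 0.0004658 M = 466 μM

466 μM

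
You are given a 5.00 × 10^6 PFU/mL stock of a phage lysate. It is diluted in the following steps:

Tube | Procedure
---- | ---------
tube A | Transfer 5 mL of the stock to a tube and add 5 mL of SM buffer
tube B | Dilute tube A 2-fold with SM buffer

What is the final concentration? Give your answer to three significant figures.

Step 1: 5 mL + 5 mL = 10 mL total → factor 10/5 = 2
Step 2: 2-fold → factor 2
Overall dilution factor = 2 × 2 = 4
Final = 5.00 × 10^6 PFU/mL / 4 = 1.25 × 10^6 PFU/mL

1.25 × 10^6 PFU/mL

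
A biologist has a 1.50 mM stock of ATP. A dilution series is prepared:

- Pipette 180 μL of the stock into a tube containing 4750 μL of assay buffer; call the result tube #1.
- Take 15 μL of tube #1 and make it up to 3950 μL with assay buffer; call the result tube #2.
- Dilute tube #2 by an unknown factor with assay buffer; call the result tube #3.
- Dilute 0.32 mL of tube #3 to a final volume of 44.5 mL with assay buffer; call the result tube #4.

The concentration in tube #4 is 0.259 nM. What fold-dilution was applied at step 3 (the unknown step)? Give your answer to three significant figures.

Step 1: 180 μL + 4750 μL = 4930 μL total → factor 4930/180 = 27.389
Step 2: 15 μL brought to 3950 μL → factor 3950/15 = 263.33
Step 3: unknown factor x
Step 4: 0.32 mL brought to 44.5 mL → factor 44.5/0.32 = 139.06
Product of known-step factors = 1.003 × 10^6
Overall factor = 1.50 mM / (0.259 nM) = 5.7915 × 10^6
x = 5.7915 × 10^6 / 1.003 × 10^6 = 5.77

5.77-fold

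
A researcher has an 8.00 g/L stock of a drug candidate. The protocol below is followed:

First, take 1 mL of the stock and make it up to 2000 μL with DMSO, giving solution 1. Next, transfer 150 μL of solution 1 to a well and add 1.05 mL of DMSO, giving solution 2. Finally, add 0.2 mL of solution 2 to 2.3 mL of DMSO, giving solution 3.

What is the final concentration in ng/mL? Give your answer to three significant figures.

4.00 × 10^4 ng/mL

Step 1: 1 mL brought to 2000 μL → factor 2/1 = 2
Step 2: 150 μL + 1.05 mL = 1200 μL total → factor 1200/150 = 8
Step 3: 0.2 mL + 2.3 mL = 2.5 mL total → factor 2.5/0.2 = 12.5
Overall dilution factor = 2 × 8 × 12.5 = 200
Final = 8.00 g/L / 200 = 0.04000 g/L = 4.00 × 10^4 ng/mL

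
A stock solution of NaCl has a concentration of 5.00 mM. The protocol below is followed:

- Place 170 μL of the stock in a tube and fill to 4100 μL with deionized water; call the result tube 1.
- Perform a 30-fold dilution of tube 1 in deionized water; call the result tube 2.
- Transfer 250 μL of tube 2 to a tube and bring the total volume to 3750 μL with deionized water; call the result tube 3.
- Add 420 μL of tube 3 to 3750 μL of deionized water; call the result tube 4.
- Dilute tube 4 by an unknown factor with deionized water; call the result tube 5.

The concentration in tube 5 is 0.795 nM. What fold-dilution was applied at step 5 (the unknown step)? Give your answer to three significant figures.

58.4-fold

Step 1: 170 μL brought to 4100 μL → factor 4100/170 = 24.118
Step 2: 30-fold → factor 30
Step 3: 250 μL brought to 3750 μL → factor 3750/250 = 15
Step 4: 420 μL + 3750 μL = 4170 μL total → factor 4170/420 = 9.9286
Step 5: unknown factor x
Product of known-step factors = 1.0775 × 10^5
Overall factor = 5.00 mM / (0.795 nM) = 6.2893 × 10^6
x = 6.2893 × 10^6 / 1.0775 × 10^5 = 58.4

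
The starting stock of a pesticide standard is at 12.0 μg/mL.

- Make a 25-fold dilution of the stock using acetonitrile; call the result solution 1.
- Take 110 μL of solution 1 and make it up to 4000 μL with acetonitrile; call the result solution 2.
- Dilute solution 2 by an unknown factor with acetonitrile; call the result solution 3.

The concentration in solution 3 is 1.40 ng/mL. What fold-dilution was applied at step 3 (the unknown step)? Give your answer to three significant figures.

Step 1: 25-fold → factor 25
Step 2: 110 μL brought to 4000 μL → factor 4000/110 = 36.364
Step 3: unknown factor x
Product of known-step factors = 909.09
Overall factor = 12.0 μg/mL / (1.40 ng/mL) = 8571.4
x = 8571.4 / 909.09 = 9.43

9.43-fold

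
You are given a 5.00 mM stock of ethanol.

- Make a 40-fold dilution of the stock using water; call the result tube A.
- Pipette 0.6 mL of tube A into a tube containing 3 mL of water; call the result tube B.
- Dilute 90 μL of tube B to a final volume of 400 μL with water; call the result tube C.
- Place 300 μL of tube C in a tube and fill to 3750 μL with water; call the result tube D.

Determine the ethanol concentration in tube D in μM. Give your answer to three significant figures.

Step 1: 40-fold → factor 40
Step 2: 0.6 mL + 3 mL = 3.6 mL total → factor 3.6/0.6 = 6
Step 3: 90 μL brought to 400 μL → factor 400/90 = 4.4444
Step 4: 300 μL brought to 3750 μL → factor 3750/300 = 12.5
Overall dilution factor = 40 × 6 × 4.4444 × 12.5 = 13333
Final = 5.00 mM / 13333 = 0.0003750 mM = 0.375 μM

0.375 μM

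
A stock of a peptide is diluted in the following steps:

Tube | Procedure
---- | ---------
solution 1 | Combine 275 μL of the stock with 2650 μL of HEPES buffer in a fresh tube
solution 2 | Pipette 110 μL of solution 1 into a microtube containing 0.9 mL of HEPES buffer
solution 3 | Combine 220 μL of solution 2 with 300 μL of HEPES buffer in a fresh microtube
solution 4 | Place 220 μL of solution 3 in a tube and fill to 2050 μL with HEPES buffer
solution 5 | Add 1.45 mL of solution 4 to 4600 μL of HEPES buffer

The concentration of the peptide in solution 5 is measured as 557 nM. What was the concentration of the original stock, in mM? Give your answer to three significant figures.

Step 1: 275 μL + 2650 μL = 2925 μL total → factor 2925/275 = 10.636
Step 2: 110 μL + 0.9 mL = 1010 μL total → factor 1010/110 = 9.1818
Step 3: 220 μL + 300 μL = 520 μL total → factor 520/220 = 2.3636
Step 4: 220 μL brought to 2050 μL → factor 2050/220 = 9.3182
Step 5: 1.45 mL + 4600 μL = 6.05 mL total → factor 6.05/1.45 = 4.1724
Overall dilution factor = 10.636 × 9.1818 × 2.3636 × 9.3182 × 4.1724 = 8974.7
Stock = 557 nM × 8974.7 = 4.999 × 10^6 nM = 5.00 mM

5.00 mM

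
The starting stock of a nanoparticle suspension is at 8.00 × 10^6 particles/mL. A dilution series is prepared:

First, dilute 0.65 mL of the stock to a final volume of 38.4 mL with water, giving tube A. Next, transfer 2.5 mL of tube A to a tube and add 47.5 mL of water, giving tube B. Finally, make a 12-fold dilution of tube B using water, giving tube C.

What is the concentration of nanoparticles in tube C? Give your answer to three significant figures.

564 particles/mL

Step 1: 0.65 mL brought to 38.4 mL → factor 38.4/0.65 = 59.077
Step 2: 2.5 mL + 47.5 mL = 50 mL total → factor 50/2.5 = 20
Step 3: 12-fold → factor 12
Overall dilution factor = 59.077 × 20 × 12 = 14178
Final = 8.00 × 10^6 particles/mL / 14178 = 564 particles/mL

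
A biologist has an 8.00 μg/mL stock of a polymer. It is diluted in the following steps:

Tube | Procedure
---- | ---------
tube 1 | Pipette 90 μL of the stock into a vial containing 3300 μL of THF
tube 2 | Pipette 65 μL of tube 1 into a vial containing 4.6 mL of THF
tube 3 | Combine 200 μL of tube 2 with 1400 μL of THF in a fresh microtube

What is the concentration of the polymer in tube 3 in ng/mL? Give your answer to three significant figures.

0.370 ng/mL

Step 1: 90 μL + 3300 μL = 3390 μL total → factor 3390/90 = 37.667
Step 2: 65 μL + 4.6 mL = 4665 μL total → factor 4665/65 = 71.769
Step 3: 200 μL + 1400 μL = 1600 μL total → factor 1600/200 = 8
Overall dilution factor = 37.667 × 71.769 × 8 = 21626
Final = 8.00 μg/mL / 21626 = 0.0003699 μg/mL = 0.370 ng/mL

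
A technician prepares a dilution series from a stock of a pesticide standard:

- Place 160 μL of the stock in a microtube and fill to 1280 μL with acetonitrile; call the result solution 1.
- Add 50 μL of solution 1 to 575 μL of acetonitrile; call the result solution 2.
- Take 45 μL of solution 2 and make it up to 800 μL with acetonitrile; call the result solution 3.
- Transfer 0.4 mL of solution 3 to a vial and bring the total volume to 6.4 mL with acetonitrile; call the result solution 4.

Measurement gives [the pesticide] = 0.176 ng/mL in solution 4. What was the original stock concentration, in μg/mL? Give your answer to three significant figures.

Step 1: 160 μL brought to 1280 μL → factor 1280/160 = 8
Step 2: 50 μL + 575 μL = 625 μL total → factor 625/50 = 12.5
Step 3: 45 μL brought to 800 μL → factor 800/45 = 17.778
Step 4: 0.4 mL brought to 6.4 mL → factor 6.4/0.4 = 16
Overall dilution factor = 8 × 12.5 × 17.778 × 16 = 28444
Stock = 0.176 ng/mL × 28444 = 5006 ng/mL = 5.01 μg/mL

5.01 μg/mL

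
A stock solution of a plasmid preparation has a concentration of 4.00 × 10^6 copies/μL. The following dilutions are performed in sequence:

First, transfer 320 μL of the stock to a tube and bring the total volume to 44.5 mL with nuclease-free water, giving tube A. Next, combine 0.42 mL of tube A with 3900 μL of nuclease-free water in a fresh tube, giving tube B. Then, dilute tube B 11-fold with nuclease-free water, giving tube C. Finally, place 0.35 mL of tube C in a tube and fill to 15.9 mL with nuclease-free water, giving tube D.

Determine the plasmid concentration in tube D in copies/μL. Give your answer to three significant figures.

5.60 copies/μL

Step 1: 320 μL brought to 44.5 mL → factor 44500/320 = 139.06
Step 2: 0.42 mL + 3900 μL = 4.32 mL total → factor 4.32/0.42 = 10.286
Step 3: 11-fold → factor 11
Step 4: 0.35 mL brought to 15.9 mL → factor 15.9/0.35 = 45.429
Overall dilution factor = 139.06 × 10.286 × 11 × 45.429 = 7.1477 × 10^5
Final = 4.00 × 10^6 copies/μL / 7.1477 × 10^5 = 5.60 copies/μL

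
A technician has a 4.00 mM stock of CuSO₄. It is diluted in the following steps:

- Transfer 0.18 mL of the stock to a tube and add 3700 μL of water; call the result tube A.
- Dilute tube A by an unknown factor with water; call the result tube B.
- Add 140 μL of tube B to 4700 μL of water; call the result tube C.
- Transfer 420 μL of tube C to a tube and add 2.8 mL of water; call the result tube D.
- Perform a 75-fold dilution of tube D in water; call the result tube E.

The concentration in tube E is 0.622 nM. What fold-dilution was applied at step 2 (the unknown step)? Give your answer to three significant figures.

Step 1: 0.18 mL + 3700 μL = 3.88 mL total → factor 3.88/0.18 = 21.556
Step 2: unknown factor x
Step 3: 140 μL + 4700 μL = 4840 μL total → factor 4840/140 = 34.571
Step 4: 420 μL + 2.8 mL = 3220 μL total → factor 3220/420 = 7.6667
Step 5: 75-fold → factor 75
Product of known-step factors = 4.2849 × 10^5
Overall factor = 4.00 mM / (0.622 nM) = 6.4309 × 10^6
x = 6.4309 × 10^6 / 4.2849 × 10^5 = 15.0

15.0-fold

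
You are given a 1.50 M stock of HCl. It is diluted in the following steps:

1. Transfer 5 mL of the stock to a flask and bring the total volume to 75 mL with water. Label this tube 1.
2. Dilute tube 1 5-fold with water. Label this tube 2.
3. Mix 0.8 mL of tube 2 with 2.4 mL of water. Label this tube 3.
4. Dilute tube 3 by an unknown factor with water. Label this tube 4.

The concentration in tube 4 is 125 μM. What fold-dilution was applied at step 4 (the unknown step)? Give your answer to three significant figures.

Step 1: 5 mL brought to 75 mL → factor 75/5 = 15
Step 2: 5-fold → factor 5
Step 3: 0.8 mL + 2.4 mL = 3.2 mL total → factor 3.2/0.8 = 4
Step 4: unknown factor x
Product of known-step factors = 300
Overall factor = 1.50 M / (125 μM) = 12000
x = 12000 / 300 = 40.0

40.0-fold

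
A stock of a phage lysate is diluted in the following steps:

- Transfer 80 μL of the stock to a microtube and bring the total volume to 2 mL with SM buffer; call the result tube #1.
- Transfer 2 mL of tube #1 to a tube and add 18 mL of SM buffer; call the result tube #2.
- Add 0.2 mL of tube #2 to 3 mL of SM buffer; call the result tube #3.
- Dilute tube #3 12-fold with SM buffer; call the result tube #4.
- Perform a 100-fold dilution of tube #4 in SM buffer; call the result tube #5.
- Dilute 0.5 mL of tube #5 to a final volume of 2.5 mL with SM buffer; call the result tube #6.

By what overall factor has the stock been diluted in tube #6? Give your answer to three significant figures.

Step 1: 80 μL brought to 2 mL → factor 2000/80 = 25
Step 2: 2 mL + 18 mL = 20 mL total → factor 20/2 = 10
Step 3: 0.2 mL + 3 mL = 3.2 mL total → factor 3.2/0.2 = 16
Step 4: 12-fold → factor 12
Step 5: 100-fold → factor 100
Step 6: 0.5 mL brought to 2.5 mL → factor 2.5/0.5 = 5
Overall dilution factor = 25 × 10 × 16 × 12 × 100 × 5 = 2.4 × 10^7

2.40 × 10^7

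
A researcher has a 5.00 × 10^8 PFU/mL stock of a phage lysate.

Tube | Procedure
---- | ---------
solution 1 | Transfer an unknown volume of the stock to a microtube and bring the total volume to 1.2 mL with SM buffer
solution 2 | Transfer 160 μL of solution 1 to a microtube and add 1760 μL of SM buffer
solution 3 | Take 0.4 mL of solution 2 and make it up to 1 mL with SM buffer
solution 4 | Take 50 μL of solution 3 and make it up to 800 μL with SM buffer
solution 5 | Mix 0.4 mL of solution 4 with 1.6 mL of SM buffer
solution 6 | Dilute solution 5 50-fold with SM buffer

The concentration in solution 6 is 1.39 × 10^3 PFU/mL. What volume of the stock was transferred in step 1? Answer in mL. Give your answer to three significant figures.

Step 1: v brought to 1.2 mL → factor = 1.2 mL/v
Step 2: 160 μL + 1760 μL = 1920 μL total → factor 1920/160 = 12
Step 3: 0.4 mL brought to 1 mL → factor 1/0.4 = 2.5
Step 4: 50 μL brought to 800 μL → factor 800/50 = 16
Step 5: 0.4 mL + 1.6 mL = 2 mL total → factor 2/0.4 = 5
Step 6: 50-fold → factor 50
Product of known-step factors = 1.2 × 10^5
Overall factor = 5.00 × 10^8 PFU/mL / (1.39 × 10^3 PFU/mL) = 3.5971 × 10^5
Step-1 factor = 3.5971 × 10^5 / 1.2 × 10^5 = 2.9976
v = 1.2 mL / 2.9976 = 0.400 mL

0.400 mL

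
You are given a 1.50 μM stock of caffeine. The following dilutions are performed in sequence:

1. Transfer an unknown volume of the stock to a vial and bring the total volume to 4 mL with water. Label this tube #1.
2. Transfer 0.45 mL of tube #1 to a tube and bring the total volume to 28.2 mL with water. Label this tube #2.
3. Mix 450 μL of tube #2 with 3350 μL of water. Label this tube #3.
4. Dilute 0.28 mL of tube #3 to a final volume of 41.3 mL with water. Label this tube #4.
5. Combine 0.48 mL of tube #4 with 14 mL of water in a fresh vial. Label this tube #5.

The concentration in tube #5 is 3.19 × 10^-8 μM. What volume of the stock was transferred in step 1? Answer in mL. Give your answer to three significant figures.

Step 1: v brought to 4 mL → factor = 4 mL/v
Step 2: 0.45 mL brought to 28.2 mL → factor 28.2/0.45 = 62.667
Step 3: 450 μL + 3350 μL = 3800 μL total → factor 3800/450 = 8.4444
Step 4: 0.28 mL brought to 41.3 mL → factor 41.3/0.28 = 147.5
Step 5: 0.48 mL + 14 mL = 14.48 mL total → factor 14.48/0.48 = 30.167
Product of known-step factors = 2.3547 × 10^6
Overall factor = 1.50 μM / (3.19 × 10^-8 μM) = 4.7022 × 10^7
Step-1 factor = 4.7022 × 10^7 / 2.3547 × 10^6 = 19.97
v = 4 mL / 19.97 = 0.200 mL

0.200 mL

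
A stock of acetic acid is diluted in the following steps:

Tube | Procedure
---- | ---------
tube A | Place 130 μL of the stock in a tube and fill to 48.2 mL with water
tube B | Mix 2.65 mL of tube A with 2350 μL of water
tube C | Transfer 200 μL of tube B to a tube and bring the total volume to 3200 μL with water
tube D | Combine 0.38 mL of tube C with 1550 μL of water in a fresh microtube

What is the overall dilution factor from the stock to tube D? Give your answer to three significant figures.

Step 1: 130 μL brought to 48.2 mL → factor 48200/130 = 370.77
Step 2: 2.65 mL + 2350 μL = 5 mL total → factor 5/2.65 = 1.8868
Step 3: 200 μL brought to 3200 μL → factor 3200/200 = 16
Step 4: 0.38 mL + 1550 μL = 1.93 mL total → factor 1.93/0.38 = 5.0789
Overall dilution factor = 370.77 × 1.8868 × 16 × 5.0789 = 56849

5.68 × 10^4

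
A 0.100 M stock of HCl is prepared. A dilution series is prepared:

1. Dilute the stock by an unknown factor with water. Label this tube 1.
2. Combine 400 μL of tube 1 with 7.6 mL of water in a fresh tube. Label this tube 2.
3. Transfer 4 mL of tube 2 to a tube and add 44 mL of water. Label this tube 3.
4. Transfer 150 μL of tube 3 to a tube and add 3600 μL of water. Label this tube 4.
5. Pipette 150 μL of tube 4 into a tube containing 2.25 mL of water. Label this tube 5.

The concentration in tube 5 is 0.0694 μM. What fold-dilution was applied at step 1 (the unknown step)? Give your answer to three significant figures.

Step 1: unknown factor x
Step 2: 400 μL + 7.6 mL = 8000 μL total → factor 8000/400 = 20
Step 3: 4 mL + 44 mL = 48 mL total → factor 48/4 = 12
Step 4: 150 μL + 3600 μL = 3750 μL total → factor 3750/150 = 25
Step 5: 150 μL + 2.25 mL = 2400 μL total → factor 2400/150 = 16
Product of known-step factors = 96000
Overall factor = 0.100 M / (0.0694 μM) = 1.4409 × 10^6
x = 1.4409 × 10^6 / 96000 = 15.0

15.0-fold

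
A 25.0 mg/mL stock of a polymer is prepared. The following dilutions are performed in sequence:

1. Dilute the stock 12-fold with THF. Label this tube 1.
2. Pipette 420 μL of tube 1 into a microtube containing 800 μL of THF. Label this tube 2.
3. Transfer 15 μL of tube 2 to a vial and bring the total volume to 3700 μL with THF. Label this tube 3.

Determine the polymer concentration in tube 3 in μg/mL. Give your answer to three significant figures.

2.91 μg/mL

Step 1: 12-fold → factor 12
Step 2: 420 μL + 800 μL = 1220 μL total → factor 1220/420 = 2.9048
Step 3: 15 μL brought to 3700 μL → factor 3700/15 = 246.67
Overall dilution factor = 12 × 2.9048 × 246.67 = 8598.1
Final = 25.0 mg/mL / 8598.1 = 0.002908 mg/mL = 2.91 μg/mL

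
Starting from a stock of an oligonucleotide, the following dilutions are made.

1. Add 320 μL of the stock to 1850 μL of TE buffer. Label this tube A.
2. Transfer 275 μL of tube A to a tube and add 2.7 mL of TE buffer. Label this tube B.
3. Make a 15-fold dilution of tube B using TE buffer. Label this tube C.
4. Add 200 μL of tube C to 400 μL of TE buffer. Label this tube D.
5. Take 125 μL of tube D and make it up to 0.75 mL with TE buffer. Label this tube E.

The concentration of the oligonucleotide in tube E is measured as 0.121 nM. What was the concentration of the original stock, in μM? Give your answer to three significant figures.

Step 1: 320 μL + 1850 μL = 2170 μL total → factor 2170/320 = 6.7812
Step 2: 275 μL + 2.7 mL = 2975 μL total → factor 2975/275 = 10.818
Step 3: 15-fold → factor 15
Step 4: 200 μL + 400 μL = 600 μL total → factor 600/200 = 3
Step 5: 125 μL brought to 0.75 mL → factor 750/125 = 6
Overall dilution factor = 6.7812 × 10.818 × 15 × 3 × 6 = 19807
Stock = 0.121 nM × 19807 = 2397 nM = 2.40 μM

2.40 μM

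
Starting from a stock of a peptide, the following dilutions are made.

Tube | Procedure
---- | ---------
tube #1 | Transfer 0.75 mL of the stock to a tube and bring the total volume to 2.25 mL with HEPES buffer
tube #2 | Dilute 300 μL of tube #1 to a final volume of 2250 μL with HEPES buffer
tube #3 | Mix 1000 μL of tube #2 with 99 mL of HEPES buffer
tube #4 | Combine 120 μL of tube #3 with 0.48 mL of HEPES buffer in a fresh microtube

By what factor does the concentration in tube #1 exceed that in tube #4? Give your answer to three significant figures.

Step 1: 0.75 mL brought to 2.25 mL → factor 2.25/0.75 = 3
Step 2: 300 μL brought to 2250 μL → factor 2250/300 = 7.5
Step 3: 1000 μL + 99 mL = 1 × 10^5 μL total → factor 1 × 10^5/1000 = 100
Step 4: 120 μL + 0.48 mL = 600 μL total → factor 600/120 = 5
Dilution factor to tube #1 = 3; to tube #4 = 11250
[tube #1]/[tube #4] = (factor to tube #4)/(factor to tube #1) = 11250/3 = 3.75 × 10^3

3.75 × 10^3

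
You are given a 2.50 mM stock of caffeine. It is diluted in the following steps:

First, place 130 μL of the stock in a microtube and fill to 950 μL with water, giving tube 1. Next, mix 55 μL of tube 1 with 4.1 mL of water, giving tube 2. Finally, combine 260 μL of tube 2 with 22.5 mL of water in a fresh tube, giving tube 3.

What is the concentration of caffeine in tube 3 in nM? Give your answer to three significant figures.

51.7 nM

Step 1: 130 μL brought to 950 μL → factor 950/130 = 7.3077
Step 2: 55 μL + 4.1 mL = 4155 μL total → factor 4155/55 = 75.545
Step 3: 260 μL + 22.5 mL = 22760 μL total → factor 22760/260 = 87.538
Overall dilution factor = 7.3077 × 75.545 × 87.538 = 48327
Final = 2.50 mM / 48327 = 5.173 × 10^-5 mM = 51.7 nM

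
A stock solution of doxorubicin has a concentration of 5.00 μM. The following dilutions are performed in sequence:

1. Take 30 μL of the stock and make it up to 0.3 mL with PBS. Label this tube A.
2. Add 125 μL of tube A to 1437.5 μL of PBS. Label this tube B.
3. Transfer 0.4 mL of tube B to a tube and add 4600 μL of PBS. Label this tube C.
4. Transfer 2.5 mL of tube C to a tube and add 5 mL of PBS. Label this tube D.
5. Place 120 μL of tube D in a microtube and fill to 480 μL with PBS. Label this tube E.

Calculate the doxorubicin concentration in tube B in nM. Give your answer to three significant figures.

40.0 nM

Step 1: 30 μL brought to 0.3 mL → factor 300/30 = 10
Step 2: 125 μL + 1437.5 μL = 1562.5 μL total → factor 1562.5/125 = 12.5
Dilution factor through tube B = 10 × 12.5 = 125
[tube B] = 5.00 μM / 125 = 0.04000 μM = 40.0 nM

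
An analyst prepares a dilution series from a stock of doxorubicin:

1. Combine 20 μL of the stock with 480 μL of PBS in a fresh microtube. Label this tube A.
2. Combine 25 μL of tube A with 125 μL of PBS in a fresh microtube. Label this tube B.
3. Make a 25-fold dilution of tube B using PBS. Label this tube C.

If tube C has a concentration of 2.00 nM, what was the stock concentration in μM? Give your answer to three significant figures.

7.50 μM

Step 1: 20 μL + 480 μL = 500 μL total → factor 500/20 = 25
Step 2: 25 μL + 125 μL = 150 μL total → factor 150/25 = 6
Step 3: 25-fold → factor 25
Overall dilution factor = 25 × 6 × 25 = 3750
Stock = 2.00 nM × 3750 = 7500 nM = 7.50 μM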